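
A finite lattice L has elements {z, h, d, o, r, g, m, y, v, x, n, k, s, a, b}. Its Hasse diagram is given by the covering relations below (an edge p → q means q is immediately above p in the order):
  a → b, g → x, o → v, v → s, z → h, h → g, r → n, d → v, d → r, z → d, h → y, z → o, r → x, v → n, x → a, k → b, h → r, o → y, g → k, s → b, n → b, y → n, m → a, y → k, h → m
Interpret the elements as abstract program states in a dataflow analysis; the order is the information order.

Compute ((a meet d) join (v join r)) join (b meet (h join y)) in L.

n

a ∧ d = d
v ∨ r = n
d ∨ n = n
h ∨ y = y
b ∧ y = y
n ∨ y = n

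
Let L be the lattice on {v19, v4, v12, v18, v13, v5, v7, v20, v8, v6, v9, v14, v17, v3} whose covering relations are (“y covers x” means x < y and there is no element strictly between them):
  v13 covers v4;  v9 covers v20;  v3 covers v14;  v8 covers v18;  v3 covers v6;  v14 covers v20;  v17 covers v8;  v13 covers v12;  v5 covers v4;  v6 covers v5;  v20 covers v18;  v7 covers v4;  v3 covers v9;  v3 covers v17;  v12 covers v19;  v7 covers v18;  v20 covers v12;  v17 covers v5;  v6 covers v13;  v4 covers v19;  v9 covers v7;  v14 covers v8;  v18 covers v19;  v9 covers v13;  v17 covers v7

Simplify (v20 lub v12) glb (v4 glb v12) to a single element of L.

v19

v20 ∨ v12 = v20
v4 ∧ v12 = v19
v20 ∧ v19 = v19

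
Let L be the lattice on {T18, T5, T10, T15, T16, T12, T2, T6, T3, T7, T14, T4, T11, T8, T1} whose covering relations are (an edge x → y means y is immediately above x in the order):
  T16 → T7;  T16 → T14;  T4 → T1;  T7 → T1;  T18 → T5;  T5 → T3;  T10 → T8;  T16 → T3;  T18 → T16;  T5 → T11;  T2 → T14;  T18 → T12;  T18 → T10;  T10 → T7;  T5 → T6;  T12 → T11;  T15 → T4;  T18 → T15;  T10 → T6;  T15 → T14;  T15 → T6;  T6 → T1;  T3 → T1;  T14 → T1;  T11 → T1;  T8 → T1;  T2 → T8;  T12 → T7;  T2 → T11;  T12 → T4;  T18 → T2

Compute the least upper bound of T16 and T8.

T1

Common upper bounds of {T16, T8}: T1.
The least among these is T1.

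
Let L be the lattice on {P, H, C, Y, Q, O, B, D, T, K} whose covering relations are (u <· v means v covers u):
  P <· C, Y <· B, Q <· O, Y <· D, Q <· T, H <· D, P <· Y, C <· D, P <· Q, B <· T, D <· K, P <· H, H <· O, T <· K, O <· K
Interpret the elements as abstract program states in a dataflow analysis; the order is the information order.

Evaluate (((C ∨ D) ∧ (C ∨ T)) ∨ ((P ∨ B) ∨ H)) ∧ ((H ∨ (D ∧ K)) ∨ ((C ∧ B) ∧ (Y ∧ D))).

C ∨ D = D
C ∨ T = K
D ∧ K = D
P ∨ B = B
B ∨ H = K
D ∨ K = K
D ∧ K = D
H ∨ D = D
C ∧ B = P
Y ∧ D = Y
P ∧ Y = P
D ∨ P = D
K ∧ D = D

D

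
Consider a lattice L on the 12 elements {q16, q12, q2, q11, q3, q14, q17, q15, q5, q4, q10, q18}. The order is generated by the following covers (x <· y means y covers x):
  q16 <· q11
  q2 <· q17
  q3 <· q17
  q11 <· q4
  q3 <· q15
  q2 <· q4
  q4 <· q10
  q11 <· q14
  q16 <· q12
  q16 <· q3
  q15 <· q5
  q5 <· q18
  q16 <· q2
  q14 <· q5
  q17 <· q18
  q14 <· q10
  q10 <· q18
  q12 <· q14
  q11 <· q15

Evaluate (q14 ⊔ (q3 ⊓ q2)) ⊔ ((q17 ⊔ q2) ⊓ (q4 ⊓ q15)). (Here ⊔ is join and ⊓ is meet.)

q14

q3 ∧ q2 = q16
q14 ∨ q16 = q14
q17 ∨ q2 = q17
q4 ∧ q15 = q11
q17 ∧ q11 = q16
q14 ∨ q16 = q14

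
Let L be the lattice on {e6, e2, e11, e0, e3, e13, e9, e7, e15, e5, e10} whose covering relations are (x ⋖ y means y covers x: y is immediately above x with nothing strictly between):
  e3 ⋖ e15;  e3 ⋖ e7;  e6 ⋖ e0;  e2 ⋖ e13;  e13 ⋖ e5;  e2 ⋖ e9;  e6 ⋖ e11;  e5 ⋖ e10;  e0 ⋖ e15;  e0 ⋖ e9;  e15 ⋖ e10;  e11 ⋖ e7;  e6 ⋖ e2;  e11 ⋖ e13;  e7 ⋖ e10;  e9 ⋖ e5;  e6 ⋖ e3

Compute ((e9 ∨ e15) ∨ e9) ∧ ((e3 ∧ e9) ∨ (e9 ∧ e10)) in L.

e9 ∨ e15 = e10
e10 ∨ e9 = e10
e3 ∧ e9 = e6
e9 ∧ e10 = e9
e6 ∨ e9 = e9
e10 ∧ e9 = e9

e9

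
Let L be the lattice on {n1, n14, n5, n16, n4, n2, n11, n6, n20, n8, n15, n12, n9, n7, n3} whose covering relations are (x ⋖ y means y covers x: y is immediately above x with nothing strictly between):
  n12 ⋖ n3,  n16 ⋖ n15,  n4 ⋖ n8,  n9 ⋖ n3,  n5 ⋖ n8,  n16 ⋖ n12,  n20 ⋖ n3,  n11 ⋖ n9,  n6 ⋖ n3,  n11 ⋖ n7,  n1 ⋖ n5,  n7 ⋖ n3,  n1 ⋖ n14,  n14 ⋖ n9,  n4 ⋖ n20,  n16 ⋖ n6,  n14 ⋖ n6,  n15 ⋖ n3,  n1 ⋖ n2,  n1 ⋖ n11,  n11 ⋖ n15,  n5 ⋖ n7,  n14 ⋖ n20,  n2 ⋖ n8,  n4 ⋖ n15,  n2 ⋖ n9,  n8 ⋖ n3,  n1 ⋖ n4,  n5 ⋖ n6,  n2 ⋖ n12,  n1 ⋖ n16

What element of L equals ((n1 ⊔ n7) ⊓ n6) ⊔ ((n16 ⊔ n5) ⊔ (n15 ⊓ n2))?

n6

n1 ∨ n7 = n7
n7 ∧ n6 = n5
n16 ∨ n5 = n6
n15 ∧ n2 = n1
n6 ∨ n1 = n6
n5 ∨ n6 = n6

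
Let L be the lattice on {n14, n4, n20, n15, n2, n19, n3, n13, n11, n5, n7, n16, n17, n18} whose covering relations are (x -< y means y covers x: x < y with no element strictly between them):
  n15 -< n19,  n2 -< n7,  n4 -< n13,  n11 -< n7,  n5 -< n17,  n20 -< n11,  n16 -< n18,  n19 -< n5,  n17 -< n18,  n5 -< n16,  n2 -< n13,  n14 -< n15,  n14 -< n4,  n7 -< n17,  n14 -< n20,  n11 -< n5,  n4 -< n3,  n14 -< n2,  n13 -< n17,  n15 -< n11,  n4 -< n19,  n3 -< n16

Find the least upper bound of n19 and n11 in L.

Common upper bounds of {n19, n11}: n16, n17, n18, n5.
The least among these is n5.

n5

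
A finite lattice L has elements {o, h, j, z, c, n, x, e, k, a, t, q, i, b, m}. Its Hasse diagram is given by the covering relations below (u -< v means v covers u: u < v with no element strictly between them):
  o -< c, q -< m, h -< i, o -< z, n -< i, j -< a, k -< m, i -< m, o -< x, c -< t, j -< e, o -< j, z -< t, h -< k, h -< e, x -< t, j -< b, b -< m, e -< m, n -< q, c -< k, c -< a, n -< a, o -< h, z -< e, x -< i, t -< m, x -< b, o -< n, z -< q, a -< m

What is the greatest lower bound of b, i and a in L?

Common lower bounds of {b, i, a}: o.
The greatest among these is o.

o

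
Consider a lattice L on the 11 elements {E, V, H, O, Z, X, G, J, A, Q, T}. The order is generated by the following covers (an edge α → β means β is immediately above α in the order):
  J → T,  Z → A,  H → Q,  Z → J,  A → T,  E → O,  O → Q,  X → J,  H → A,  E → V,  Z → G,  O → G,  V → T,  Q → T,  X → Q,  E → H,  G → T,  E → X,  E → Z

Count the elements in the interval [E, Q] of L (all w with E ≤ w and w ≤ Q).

5

The interval [E, Q] = {E, H, O, Q, X}, which has 5 elements.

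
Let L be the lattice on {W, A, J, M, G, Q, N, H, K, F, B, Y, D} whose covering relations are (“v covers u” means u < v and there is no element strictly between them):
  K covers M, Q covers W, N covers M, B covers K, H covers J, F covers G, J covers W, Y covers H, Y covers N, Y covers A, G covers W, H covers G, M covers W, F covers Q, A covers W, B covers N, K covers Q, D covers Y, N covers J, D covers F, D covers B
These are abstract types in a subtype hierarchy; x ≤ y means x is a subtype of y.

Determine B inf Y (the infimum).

N

Common lower bounds of {B, Y}: J, M, N, W.
The greatest among these is N.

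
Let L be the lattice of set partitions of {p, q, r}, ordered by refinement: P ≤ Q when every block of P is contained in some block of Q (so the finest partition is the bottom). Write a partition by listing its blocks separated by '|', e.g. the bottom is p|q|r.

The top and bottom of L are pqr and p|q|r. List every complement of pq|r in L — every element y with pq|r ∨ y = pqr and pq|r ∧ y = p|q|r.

pr|q, p|qr

Need y with pq|r ∨ y = pqr and pq|r ∧ y = p|q|r.
Checking each element gives: pr|q, p|qr.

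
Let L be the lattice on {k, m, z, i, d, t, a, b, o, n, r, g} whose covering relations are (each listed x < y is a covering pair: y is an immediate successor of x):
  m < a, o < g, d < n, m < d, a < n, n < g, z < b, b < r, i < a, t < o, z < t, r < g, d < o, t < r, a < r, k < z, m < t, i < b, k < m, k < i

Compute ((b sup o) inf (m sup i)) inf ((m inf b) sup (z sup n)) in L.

b ∨ o = g
m ∨ i = a
g ∧ a = a
m ∧ b = k
z ∨ n = g
k ∨ g = g
a ∧ g = a

a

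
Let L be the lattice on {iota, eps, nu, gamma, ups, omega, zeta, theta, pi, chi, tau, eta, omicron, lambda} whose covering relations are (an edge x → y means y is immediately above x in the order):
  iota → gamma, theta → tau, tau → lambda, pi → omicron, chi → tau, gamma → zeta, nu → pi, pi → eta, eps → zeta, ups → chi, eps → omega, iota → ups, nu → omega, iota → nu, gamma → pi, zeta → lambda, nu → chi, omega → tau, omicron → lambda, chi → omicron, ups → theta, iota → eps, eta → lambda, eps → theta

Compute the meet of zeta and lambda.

zeta

Common lower bounds of {zeta, lambda}: eps, gamma, iota, zeta.
The greatest among these is zeta.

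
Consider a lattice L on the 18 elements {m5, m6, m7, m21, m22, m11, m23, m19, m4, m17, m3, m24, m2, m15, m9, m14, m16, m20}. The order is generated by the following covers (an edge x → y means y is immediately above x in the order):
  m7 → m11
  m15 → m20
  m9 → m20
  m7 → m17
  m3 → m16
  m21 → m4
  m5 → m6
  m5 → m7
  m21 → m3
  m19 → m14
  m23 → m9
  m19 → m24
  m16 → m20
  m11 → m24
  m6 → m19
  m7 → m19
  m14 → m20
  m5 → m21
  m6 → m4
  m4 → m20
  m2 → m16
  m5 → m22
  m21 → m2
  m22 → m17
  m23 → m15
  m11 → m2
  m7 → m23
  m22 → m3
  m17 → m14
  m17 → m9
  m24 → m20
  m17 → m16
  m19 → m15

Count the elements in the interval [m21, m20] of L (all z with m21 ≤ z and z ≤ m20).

6

The interval [m21, m20] = {m16, m2, m20, m21, m3, m4}, which has 6 elements.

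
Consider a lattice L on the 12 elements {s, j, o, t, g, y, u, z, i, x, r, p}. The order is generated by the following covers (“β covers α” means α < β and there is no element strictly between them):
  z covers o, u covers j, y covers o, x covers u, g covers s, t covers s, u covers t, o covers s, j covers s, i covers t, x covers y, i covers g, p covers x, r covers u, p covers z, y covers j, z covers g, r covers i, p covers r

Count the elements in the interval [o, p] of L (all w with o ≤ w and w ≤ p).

5

The interval [o, p] = {o, p, x, y, z}, which has 5 elements.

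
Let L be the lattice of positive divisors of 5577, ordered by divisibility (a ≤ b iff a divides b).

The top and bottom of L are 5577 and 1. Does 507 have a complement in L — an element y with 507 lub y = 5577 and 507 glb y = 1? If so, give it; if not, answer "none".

Need y with 507 ∨ y = 5577 and 507 ∧ y = 1.
Checking each element gives: 11.

11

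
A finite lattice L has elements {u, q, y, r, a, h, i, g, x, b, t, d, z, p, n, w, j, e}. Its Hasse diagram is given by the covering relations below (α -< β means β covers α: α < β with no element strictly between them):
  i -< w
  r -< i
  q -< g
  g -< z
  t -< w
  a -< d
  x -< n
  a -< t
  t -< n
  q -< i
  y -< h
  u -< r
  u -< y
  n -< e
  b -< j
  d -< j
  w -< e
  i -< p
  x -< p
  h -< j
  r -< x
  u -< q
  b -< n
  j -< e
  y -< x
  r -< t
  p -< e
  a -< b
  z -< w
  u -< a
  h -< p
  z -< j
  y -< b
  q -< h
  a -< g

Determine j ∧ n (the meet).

b

Common lower bounds of {j, n}: a, b, u, y.
The greatest among these is b.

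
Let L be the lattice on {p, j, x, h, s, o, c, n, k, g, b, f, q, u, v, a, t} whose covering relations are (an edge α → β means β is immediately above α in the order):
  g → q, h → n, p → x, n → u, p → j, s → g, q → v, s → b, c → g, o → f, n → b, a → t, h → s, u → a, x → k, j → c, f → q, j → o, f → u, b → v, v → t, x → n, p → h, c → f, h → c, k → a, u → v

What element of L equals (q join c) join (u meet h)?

q

q ∨ c = q
u ∧ h = h
q ∨ h = q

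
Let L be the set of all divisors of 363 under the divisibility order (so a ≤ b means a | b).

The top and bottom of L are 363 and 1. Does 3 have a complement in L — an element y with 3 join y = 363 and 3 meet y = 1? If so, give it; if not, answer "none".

Need y with 3 ∨ y = 363 and 3 ∧ y = 1.
Checking each element gives: 121.

121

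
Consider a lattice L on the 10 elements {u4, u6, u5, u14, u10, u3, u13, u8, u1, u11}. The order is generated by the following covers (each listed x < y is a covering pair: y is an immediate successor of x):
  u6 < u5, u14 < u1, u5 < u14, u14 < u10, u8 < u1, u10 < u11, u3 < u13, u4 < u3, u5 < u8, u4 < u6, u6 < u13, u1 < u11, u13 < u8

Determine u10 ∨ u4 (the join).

u10

Common upper bounds of {u10, u4}: u10, u11.
The least among these is u10.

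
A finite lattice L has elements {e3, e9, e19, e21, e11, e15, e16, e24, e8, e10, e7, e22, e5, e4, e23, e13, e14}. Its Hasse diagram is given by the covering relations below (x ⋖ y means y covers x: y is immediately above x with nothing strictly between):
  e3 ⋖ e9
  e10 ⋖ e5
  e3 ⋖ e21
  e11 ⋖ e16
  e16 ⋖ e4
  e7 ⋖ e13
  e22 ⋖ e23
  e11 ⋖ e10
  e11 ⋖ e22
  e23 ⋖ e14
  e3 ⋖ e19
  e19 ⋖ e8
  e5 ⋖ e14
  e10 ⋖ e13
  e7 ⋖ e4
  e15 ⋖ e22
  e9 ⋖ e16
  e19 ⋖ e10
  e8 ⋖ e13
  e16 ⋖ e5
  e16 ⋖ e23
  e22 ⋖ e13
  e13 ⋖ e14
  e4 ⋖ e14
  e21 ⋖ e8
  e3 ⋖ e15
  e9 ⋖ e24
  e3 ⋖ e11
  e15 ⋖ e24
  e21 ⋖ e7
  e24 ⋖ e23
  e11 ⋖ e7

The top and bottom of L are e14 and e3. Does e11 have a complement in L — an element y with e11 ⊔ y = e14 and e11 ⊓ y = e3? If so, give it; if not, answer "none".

none

For every candidate y, either e11 ∨ y ≠ e14 or e11 ∧ y ≠ e3; no complement exists.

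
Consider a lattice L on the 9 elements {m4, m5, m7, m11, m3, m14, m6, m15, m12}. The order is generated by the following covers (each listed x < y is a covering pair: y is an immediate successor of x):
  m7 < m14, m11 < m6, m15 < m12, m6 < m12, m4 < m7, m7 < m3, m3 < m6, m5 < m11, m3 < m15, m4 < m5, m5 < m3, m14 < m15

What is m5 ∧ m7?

m4

Common lower bounds of {m5, m7}: m4.
The greatest among these is m4.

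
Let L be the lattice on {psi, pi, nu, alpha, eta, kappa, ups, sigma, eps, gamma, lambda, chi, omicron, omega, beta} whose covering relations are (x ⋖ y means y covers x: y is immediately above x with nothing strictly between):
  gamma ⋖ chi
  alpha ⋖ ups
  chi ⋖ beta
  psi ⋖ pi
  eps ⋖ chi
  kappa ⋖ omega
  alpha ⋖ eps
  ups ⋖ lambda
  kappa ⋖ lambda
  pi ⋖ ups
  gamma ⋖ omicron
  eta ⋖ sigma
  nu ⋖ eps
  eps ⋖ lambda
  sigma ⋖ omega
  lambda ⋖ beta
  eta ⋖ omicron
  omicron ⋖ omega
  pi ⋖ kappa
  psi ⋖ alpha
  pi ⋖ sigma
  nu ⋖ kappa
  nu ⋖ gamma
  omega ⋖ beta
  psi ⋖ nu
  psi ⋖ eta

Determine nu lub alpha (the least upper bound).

Common upper bounds of {nu, alpha}: beta, chi, eps, lambda.
The least among these is eps.

eps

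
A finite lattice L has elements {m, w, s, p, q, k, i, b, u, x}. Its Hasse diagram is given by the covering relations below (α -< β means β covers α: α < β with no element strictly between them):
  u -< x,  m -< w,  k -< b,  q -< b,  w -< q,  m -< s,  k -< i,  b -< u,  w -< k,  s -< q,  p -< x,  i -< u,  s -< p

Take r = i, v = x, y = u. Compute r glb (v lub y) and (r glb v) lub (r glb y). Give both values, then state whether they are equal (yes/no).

i; i; yes

v lub y = x, so r glb (v lub y) = i glb x = i.
r glb v = i and r glb y = i, so (r glb v) lub (r glb y) = i lub i = i.
Equal: yes.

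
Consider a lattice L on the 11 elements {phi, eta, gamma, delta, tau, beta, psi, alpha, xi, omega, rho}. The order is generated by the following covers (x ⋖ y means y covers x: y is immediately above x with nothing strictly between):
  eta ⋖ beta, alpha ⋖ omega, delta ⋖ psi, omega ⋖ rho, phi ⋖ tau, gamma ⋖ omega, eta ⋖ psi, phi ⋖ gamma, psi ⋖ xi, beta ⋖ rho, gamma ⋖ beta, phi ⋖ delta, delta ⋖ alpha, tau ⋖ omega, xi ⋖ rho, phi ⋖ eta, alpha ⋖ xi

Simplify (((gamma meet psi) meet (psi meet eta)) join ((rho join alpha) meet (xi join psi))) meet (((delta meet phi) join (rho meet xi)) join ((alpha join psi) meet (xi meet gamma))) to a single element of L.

gamma ∧ psi = phi
psi ∧ eta = eta
phi ∧ eta = phi
rho ∨ alpha = rho
xi ∨ psi = xi
rho ∧ xi = xi
phi ∨ xi = xi
delta ∧ phi = phi
rho ∧ xi = xi
phi ∨ xi = xi
alpha ∨ psi = xi
xi ∧ gamma = phi
xi ∧ phi = phi
xi ∨ phi = xi
xi ∧ xi = xi

xi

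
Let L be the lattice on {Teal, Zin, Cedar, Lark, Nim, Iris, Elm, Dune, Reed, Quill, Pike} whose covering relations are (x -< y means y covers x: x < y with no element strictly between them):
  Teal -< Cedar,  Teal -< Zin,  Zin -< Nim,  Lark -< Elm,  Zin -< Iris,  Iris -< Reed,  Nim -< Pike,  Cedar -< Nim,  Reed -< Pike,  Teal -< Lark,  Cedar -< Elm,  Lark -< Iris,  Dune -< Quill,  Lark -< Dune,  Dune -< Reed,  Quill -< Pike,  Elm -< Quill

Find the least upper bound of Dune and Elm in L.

Common upper bounds of {Dune, Elm}: Pike, Quill.
The least among these is Quill.

Quill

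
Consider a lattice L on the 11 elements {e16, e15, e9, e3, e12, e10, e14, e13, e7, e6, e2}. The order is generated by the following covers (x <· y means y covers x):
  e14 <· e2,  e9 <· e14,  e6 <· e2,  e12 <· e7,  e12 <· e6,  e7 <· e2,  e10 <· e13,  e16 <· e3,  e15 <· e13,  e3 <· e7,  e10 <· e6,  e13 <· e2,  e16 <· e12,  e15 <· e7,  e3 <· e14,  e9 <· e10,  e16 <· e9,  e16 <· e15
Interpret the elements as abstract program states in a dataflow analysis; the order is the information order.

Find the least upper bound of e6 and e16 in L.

Common upper bounds of {e6, e16}: e2, e6.
The least among these is e6.

e6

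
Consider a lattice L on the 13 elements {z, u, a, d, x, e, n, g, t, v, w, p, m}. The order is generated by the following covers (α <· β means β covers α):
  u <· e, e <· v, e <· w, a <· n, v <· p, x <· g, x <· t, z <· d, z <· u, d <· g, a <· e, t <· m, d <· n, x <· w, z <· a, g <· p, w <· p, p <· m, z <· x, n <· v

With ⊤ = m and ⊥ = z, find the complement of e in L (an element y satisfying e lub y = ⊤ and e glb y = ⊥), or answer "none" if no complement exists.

t

Need y with e ∨ y = m and e ∧ y = z.
Checking each element gives: t.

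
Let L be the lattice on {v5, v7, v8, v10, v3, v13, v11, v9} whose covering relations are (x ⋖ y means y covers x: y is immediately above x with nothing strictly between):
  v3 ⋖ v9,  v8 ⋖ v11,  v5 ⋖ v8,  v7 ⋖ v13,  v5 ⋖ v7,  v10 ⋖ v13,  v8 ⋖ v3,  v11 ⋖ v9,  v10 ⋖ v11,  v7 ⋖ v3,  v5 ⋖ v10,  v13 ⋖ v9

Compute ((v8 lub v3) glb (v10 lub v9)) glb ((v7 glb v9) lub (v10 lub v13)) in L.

v7

v8 ∨ v3 = v3
v10 ∨ v9 = v9
v3 ∧ v9 = v3
v7 ∧ v9 = v7
v10 ∨ v13 = v13
v7 ∨ v13 = v13
v3 ∧ v13 = v7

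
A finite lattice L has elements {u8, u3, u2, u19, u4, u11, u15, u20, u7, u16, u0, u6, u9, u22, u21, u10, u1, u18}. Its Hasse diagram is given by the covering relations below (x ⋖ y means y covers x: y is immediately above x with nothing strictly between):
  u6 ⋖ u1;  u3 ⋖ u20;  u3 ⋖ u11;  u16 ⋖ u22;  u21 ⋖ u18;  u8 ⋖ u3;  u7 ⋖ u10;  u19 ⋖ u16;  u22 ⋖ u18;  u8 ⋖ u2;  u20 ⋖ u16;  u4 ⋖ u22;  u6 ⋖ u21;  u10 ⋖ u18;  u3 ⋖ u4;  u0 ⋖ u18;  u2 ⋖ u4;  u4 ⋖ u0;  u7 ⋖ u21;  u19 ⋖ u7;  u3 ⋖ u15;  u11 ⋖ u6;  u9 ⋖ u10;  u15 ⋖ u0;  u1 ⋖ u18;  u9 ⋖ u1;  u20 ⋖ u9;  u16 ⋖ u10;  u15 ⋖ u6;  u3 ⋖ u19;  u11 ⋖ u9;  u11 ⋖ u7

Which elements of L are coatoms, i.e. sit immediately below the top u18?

u0, u1, u10, u21, u22

The coatoms are exactly the elements covered by u18: u0, u1, u10, u21, u22.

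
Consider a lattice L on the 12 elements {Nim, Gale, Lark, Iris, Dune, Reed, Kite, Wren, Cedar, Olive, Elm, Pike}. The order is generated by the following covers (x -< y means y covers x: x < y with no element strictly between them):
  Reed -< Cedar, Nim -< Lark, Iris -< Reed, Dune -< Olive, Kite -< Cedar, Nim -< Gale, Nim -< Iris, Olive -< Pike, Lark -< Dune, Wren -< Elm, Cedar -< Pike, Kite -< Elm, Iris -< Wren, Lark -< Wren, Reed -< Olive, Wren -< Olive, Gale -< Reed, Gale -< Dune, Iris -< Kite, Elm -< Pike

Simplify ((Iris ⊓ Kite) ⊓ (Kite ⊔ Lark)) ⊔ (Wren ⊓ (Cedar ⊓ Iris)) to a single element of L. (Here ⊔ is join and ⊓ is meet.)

Iris ∧ Kite = Iris
Kite ∨ Lark = Elm
Iris ∧ Elm = Iris
Cedar ∧ Iris = Iris
Wren ∧ Iris = Iris
Iris ∨ Iris = Iris

Iris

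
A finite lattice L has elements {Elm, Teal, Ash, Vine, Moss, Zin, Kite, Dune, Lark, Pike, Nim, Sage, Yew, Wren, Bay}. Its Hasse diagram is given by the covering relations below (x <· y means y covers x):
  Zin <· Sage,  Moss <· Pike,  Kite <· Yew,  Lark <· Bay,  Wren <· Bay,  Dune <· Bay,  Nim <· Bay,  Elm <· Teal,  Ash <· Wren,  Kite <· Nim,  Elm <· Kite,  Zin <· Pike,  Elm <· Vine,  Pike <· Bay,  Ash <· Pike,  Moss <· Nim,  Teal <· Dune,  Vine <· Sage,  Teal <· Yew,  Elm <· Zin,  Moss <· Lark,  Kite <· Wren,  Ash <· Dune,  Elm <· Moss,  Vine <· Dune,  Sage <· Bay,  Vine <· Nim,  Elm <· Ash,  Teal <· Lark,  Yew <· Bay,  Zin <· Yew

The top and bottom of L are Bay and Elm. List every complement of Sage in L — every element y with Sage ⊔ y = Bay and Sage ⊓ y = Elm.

Need y with Sage ∨ y = Bay and Sage ∧ y = Elm.
Checking each element gives: Ash, Kite, Lark, Moss, Teal, Wren.

Ash, Kite, Lark, Moss, Teal, Wren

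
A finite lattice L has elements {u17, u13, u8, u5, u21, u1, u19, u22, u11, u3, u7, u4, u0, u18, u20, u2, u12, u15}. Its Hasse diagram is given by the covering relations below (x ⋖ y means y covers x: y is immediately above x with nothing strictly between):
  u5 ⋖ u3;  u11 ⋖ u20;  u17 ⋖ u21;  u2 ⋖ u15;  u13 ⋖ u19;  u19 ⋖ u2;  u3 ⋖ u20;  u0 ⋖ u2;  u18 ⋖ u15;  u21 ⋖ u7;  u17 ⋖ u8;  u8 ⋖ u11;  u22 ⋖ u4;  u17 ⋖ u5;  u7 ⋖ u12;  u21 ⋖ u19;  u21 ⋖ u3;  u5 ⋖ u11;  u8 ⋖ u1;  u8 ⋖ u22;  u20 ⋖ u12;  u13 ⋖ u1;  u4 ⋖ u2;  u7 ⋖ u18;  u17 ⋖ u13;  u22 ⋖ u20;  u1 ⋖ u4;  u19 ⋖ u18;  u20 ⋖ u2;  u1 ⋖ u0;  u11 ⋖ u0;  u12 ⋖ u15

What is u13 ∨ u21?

Common upper bounds of {u13, u21}: u15, u18, u19, u2.
The least among these is u19.

u19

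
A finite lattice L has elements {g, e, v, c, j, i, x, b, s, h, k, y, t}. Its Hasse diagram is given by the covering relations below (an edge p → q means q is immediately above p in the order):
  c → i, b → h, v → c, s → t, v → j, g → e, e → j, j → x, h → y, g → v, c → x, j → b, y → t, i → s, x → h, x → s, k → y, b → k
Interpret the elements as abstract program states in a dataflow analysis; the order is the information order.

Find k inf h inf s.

Common lower bounds of {k, h, s}: e, g, j, v.
The greatest among these is j.

j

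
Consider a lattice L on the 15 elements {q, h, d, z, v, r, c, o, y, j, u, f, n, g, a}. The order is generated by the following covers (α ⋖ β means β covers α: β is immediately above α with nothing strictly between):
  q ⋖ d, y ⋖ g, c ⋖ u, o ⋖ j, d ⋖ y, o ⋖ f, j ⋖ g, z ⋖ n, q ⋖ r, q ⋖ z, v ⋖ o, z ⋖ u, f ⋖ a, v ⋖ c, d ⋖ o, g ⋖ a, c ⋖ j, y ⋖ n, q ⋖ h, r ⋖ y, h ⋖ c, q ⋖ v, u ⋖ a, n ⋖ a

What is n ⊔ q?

n

Common upper bounds of {n, q}: a, n.
The least among these is n.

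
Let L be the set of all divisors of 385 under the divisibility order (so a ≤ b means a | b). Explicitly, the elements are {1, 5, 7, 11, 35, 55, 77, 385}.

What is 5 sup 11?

55

Common upper bounds of {5, 11}: 385, 55.
The least among these is 55.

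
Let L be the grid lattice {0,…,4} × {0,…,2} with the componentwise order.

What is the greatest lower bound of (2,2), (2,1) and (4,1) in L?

Common lower bounds of {(2,2), (2,1), (4,1)}: (0,0), (0,1), (1,0), (1,1), (2,0), (2,1).
The greatest among these is (2,1).

(2,1)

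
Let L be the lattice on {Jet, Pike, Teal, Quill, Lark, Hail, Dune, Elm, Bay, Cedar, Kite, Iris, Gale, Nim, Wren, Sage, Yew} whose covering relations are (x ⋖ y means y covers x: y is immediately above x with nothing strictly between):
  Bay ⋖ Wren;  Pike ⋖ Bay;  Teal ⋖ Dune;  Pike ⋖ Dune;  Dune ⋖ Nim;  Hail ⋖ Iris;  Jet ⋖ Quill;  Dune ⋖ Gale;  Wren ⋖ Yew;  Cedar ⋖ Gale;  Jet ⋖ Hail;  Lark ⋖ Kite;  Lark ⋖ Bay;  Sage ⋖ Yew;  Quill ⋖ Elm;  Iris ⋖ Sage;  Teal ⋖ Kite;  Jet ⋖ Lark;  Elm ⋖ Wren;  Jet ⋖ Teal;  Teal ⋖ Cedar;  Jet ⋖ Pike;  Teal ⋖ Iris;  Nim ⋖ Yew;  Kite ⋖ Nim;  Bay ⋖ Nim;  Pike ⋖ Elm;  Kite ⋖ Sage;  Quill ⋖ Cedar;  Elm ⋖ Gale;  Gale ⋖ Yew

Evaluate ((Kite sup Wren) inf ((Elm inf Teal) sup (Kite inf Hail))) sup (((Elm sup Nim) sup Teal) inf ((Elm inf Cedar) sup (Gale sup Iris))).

Kite ∨ Wren = Yew
Elm ∧ Teal = Jet
Kite ∧ Hail = Jet
Jet ∨ Jet = Jet
Yew ∧ Jet = Jet
Elm ∨ Nim = Yew
Yew ∨ Teal = Yew
Elm ∧ Cedar = Quill
Gale ∨ Iris = Yew
Quill ∨ Yew = Yew
Yew ∧ Yew = Yew
Jet ∨ Yew = Yew

Yew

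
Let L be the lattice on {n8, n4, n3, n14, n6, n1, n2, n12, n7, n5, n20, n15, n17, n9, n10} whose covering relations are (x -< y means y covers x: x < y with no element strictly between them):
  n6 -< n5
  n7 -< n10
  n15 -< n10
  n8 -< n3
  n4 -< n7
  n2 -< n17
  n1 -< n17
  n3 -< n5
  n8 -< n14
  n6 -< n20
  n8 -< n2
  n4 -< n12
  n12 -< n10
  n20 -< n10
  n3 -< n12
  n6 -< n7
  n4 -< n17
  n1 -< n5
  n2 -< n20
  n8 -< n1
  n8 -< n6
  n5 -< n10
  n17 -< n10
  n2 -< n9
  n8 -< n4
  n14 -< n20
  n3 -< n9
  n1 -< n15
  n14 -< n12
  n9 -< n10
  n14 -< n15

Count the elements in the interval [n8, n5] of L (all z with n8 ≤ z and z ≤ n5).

5

The interval [n8, n5] = {n1, n3, n5, n6, n8}, which has 5 elements.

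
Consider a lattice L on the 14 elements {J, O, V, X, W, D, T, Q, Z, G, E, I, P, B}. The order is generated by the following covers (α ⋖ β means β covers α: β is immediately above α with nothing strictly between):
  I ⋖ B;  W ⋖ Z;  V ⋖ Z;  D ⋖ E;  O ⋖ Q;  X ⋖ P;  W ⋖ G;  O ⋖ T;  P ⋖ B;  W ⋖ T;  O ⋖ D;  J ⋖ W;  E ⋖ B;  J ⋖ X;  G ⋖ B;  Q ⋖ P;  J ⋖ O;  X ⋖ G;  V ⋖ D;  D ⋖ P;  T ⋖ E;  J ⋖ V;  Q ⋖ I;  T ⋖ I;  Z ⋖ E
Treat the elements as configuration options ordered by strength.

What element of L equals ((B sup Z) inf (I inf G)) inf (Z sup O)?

W

B ∨ Z = B
I ∧ G = W
B ∧ W = W
Z ∨ O = E
W ∧ E = W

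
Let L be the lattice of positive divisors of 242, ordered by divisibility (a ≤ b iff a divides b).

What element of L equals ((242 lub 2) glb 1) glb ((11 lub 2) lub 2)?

1

242 ∨ 2 = 242
242 ∧ 1 = 1
11 ∨ 2 = 22
22 ∨ 2 = 22
1 ∧ 22 = 1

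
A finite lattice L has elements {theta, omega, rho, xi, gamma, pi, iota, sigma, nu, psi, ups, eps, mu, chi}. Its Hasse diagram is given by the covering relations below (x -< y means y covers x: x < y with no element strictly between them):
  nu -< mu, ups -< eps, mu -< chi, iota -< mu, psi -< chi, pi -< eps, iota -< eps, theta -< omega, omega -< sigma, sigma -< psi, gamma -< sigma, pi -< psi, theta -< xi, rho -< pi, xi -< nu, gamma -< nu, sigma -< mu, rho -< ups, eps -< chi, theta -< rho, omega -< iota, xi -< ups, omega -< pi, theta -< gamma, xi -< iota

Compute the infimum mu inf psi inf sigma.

sigma

Common lower bounds of {mu, psi, sigma}: gamma, omega, sigma, theta.
The greatest among these is sigma.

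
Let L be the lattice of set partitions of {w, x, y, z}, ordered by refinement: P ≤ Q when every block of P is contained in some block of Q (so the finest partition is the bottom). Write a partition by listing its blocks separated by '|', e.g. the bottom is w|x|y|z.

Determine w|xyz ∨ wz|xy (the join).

wxyz

The join of w|xyz and wz|xy merges any blocks that overlap across the partitions, giving wxyz.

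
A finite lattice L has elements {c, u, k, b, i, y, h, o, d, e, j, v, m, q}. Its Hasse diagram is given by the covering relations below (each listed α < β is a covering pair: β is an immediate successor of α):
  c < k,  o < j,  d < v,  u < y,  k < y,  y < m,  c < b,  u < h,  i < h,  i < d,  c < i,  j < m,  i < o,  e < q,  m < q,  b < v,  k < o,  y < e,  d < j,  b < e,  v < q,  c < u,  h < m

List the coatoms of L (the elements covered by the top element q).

The coatoms are exactly the elements covered by q: e, m, v.

e, m, v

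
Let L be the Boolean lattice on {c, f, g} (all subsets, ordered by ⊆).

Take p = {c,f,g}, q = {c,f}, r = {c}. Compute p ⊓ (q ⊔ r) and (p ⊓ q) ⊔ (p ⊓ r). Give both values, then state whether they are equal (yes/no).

{c,f}; {c,f}; yes

q ⊔ r = {c,f}, so p ⊓ (q ⊔ r) = {c,f,g} ⊓ {c,f} = {c,f}.
p ⊓ q = {c,f} and p ⊓ r = {c}, so (p ⊓ q) ⊔ (p ⊓ r) = {c,f} ⊔ {c} = {c,f}.
Equal: yes.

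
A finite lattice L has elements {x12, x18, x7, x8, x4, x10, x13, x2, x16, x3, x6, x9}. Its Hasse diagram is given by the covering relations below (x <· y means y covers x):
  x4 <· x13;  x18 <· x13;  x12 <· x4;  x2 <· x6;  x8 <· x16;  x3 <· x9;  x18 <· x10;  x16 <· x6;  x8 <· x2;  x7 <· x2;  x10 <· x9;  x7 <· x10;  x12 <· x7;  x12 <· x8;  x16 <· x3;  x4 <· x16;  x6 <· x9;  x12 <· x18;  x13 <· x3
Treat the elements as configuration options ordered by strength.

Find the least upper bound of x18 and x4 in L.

x13

Common upper bounds of {x18, x4}: x13, x3, x9.
The least among these is x13.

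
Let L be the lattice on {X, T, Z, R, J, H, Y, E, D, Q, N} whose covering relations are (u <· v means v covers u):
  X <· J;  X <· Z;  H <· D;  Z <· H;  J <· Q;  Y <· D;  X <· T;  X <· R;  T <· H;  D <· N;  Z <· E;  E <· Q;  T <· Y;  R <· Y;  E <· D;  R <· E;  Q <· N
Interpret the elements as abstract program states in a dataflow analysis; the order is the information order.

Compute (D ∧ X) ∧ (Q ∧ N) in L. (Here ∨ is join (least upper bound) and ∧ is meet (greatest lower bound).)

D ∧ X = X
Q ∧ N = Q
X ∧ Q = X

X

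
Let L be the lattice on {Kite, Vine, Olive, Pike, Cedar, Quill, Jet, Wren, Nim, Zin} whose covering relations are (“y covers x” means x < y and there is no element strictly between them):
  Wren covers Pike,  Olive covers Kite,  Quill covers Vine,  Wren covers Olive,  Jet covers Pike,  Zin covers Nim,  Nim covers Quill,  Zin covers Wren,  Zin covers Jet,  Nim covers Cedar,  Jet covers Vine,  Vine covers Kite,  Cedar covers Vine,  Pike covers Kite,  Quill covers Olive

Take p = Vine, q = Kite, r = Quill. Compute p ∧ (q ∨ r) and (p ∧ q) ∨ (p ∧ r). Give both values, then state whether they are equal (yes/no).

Vine; Vine; yes

q ∨ r = Quill, so p ∧ (q ∨ r) = Vine ∧ Quill = Vine.
p ∧ q = Kite and p ∧ r = Vine, so (p ∧ q) ∨ (p ∧ r) = Kite ∨ Vine = Vine.
Equal: yes.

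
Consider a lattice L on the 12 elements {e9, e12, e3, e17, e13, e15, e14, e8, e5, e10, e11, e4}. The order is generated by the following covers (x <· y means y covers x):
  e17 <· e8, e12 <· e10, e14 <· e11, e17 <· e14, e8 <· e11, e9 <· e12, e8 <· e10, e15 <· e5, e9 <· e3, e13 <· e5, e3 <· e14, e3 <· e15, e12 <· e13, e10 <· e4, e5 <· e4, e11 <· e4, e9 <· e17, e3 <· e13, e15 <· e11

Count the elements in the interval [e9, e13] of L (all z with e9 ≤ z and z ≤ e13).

4

The interval [e9, e13] = {e12, e13, e3, e9}, which has 4 elements.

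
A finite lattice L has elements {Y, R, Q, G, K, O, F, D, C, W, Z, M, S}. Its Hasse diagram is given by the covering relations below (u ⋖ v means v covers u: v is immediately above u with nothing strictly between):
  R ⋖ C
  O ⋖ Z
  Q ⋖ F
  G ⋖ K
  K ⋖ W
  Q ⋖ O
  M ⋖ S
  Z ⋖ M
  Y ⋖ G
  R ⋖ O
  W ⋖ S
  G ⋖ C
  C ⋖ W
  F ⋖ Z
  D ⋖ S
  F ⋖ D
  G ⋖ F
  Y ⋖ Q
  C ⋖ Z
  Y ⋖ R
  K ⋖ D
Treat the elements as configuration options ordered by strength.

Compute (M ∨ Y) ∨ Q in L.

M ∨ Y = M
M ∨ Q = M

M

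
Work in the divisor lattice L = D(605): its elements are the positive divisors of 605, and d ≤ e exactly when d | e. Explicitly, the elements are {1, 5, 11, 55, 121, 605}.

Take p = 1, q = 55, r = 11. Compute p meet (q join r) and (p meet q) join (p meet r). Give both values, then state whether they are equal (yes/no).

q join r = 55, so p meet (q join r) = 1 meet 55 = 1.
p meet q = 1 and p meet r = 1, so (p meet q) join (p meet r) = 1 join 1 = 1.
Equal: yes.

1; 1; yes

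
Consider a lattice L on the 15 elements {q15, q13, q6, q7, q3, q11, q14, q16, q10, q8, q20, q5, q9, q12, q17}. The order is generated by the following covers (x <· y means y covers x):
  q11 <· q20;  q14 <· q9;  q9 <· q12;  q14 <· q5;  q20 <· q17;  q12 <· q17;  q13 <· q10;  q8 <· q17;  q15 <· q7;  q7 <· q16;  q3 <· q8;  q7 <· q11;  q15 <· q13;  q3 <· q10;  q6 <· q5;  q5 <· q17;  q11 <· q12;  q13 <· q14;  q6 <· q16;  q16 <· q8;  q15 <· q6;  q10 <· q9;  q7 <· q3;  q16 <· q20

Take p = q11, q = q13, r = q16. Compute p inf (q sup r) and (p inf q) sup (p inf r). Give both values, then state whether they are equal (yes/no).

q11; q7; no

q sup r = q17, so p inf (q sup r) = q11 inf q17 = q11.
p inf q = q15 and p inf r = q7, so (p inf q) sup (p inf r) = q15 sup q7 = q7.
Equal: no.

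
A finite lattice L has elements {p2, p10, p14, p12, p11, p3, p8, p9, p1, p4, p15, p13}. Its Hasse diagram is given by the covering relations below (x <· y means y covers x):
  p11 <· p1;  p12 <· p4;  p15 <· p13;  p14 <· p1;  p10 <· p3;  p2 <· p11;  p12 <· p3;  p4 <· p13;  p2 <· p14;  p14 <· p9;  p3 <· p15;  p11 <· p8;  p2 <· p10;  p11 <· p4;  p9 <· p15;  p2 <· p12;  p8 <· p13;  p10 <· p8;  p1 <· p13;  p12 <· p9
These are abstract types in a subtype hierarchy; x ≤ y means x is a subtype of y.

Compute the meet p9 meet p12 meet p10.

Common lower bounds of {p9, p12, p10}: p2.
The greatest among these is p2.

p2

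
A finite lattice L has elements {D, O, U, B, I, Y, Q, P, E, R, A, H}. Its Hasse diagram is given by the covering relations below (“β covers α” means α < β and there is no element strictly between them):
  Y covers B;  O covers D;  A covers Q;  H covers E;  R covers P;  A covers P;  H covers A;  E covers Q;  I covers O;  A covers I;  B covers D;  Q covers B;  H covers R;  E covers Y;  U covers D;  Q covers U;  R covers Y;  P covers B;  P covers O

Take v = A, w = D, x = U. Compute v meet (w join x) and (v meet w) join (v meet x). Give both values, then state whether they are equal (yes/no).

w join x = U, so v meet (w join x) = A meet U = U.
v meet w = D and v meet x = U, so (v meet w) join (v meet x) = D join U = U.
Equal: yes.

U; U; yes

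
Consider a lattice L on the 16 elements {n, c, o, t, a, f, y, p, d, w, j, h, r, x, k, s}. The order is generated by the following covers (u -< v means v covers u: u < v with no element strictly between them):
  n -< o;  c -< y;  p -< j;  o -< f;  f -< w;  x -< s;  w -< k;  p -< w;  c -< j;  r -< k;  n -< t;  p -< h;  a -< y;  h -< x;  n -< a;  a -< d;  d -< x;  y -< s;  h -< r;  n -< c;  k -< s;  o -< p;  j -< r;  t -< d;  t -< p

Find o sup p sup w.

Common upper bounds of {o, p, w}: k, s, w.
The least among these is w.

w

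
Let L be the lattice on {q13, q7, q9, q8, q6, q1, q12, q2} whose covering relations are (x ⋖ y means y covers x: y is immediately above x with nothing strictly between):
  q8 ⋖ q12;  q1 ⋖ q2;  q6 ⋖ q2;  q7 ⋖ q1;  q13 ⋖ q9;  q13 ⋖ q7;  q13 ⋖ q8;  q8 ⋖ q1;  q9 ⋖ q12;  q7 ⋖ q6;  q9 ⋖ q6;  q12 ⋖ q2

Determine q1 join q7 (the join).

Common upper bounds of {q1, q7}: q1, q2.
The least among these is q1.

q1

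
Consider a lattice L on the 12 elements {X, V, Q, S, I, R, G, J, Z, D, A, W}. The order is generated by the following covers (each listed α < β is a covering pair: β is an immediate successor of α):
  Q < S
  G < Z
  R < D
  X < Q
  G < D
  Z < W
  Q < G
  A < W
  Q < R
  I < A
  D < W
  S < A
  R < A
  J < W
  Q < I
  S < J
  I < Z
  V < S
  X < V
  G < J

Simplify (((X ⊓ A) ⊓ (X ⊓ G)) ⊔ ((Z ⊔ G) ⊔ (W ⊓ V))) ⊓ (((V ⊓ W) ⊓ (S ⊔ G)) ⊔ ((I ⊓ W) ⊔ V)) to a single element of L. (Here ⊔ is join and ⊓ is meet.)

X ∧ A = X
X ∧ G = X
X ∧ X = X
Z ∨ G = Z
W ∧ V = V
Z ∨ V = W
X ∨ W = W
V ∧ W = V
S ∨ G = J
V ∧ J = V
I ∧ W = I
I ∨ V = A
V ∨ A = A
W ∧ A = A

A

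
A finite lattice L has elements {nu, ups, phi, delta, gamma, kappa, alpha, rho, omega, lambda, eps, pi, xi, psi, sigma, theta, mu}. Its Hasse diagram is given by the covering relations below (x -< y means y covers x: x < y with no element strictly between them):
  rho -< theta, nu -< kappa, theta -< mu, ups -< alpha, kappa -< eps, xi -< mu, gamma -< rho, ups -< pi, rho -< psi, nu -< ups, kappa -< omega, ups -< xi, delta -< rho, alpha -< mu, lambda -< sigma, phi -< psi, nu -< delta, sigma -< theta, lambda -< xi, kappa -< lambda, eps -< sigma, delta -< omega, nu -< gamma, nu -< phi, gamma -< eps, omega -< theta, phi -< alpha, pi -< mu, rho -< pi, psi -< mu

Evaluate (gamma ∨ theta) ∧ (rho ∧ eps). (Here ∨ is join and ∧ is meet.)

gamma ∨ theta = theta
rho ∧ eps = gamma
theta ∧ gamma = gamma

gamma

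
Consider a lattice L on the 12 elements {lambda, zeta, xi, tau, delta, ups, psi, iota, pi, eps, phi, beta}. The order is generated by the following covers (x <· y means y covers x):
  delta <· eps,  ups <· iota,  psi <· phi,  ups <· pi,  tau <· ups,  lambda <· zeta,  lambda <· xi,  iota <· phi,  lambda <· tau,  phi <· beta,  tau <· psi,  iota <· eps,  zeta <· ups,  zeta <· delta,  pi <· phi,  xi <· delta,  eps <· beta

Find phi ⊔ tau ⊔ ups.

phi

Common upper bounds of {phi, tau, ups}: beta, phi.
The least among these is phi.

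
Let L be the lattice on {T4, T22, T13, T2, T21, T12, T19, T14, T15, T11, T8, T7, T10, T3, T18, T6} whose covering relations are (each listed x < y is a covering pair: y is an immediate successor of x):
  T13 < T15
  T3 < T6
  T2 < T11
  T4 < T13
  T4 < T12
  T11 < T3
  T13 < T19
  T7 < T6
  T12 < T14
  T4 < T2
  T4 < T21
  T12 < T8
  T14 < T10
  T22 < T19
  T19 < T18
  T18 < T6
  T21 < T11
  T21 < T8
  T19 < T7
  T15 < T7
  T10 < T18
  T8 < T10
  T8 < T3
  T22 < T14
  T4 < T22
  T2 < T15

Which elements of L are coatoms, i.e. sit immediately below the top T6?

T18, T3, T7

The coatoms are exactly the elements covered by T6: T18, T3, T7.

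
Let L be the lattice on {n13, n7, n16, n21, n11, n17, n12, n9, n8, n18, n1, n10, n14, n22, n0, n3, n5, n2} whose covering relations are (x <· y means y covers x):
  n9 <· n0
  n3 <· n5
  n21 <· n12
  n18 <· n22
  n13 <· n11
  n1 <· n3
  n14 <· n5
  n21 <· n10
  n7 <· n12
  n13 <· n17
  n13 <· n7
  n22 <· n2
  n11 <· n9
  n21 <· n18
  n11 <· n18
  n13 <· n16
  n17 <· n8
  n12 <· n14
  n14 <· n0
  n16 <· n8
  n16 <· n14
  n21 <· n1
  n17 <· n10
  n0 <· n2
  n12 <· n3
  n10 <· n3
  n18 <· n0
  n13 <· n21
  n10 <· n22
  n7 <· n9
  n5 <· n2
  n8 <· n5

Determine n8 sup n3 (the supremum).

Common upper bounds of {n8, n3}: n2, n5.
The least among these is n5.

n5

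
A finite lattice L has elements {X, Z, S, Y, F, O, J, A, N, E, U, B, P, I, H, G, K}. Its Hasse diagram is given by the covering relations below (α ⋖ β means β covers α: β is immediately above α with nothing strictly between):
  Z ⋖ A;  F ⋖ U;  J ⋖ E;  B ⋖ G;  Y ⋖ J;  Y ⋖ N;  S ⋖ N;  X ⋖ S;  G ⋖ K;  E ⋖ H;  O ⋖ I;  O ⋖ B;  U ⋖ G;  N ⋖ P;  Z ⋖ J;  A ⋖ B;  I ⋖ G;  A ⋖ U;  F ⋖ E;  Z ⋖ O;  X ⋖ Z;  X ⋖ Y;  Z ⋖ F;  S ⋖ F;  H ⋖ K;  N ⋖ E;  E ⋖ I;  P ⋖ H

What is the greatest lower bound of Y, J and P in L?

Y

Common lower bounds of {Y, J, P}: X, Y.
The greatest among these is Y.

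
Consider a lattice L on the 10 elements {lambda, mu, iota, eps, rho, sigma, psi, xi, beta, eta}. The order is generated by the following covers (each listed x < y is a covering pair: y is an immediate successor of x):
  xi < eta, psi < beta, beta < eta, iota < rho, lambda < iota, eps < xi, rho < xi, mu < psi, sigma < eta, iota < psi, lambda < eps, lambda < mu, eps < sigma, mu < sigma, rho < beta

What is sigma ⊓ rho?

Common lower bounds of {sigma, rho}: lambda.
The greatest among these is lambda.

lambda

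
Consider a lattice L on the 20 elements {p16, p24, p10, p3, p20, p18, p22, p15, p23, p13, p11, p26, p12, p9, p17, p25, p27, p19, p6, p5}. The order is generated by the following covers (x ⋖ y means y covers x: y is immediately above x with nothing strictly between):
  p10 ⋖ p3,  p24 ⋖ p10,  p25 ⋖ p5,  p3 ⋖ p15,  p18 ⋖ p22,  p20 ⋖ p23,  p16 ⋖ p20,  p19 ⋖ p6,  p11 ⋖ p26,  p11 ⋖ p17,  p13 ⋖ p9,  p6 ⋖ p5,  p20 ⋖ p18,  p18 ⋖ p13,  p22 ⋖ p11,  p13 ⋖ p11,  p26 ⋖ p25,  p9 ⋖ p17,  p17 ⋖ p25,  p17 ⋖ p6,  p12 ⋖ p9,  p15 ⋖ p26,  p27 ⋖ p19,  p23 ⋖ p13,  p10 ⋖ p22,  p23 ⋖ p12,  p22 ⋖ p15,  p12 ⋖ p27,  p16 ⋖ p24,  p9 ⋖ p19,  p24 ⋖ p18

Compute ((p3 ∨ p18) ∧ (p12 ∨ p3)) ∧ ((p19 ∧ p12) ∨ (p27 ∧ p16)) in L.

p20

p3 ∨ p18 = p15
p12 ∨ p3 = p25
p15 ∧ p25 = p15
p19 ∧ p12 = p12
p27 ∧ p16 = p16
p12 ∨ p16 = p12
p15 ∧ p12 = p20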